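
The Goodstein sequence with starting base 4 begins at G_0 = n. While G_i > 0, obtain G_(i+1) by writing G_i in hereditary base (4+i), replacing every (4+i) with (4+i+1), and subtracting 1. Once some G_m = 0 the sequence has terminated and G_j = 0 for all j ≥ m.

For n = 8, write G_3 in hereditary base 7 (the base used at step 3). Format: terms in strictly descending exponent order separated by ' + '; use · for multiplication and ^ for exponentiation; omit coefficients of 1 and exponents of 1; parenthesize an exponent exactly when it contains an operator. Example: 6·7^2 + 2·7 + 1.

7 + 2

[0] 8 ≡ 2·4 (base 4). Lift 5: 10. −1: 9.
[1] 9 ≡ 5 + 4 (base 5). Lift 6: 10. −1: 9.
[2] 9 ≡ 6 + 3 (base 6). Lift 7: 10. −1: 9.
[3] 9 ≡ 7 + 2 (base 7). Lift 8: 10. −1: 9.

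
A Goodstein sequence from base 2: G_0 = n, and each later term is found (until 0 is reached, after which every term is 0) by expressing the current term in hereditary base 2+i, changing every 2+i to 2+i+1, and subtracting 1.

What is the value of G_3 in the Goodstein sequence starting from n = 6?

3125

[0] 6 ≡ 2^2 + 2 (base 2). Lift 3: 30. −1: 29.
[1] 29 ≡ 3^3 + 2 (base 3). Lift 4: 258. −1: 257.
[2] 257 ≡ 4^4 + 1 (base 4). Lift 5: 3126. −1: 3125.
[3] 3125 ≡ 5^5 (base 5). Lift 6: 46656. −1: 46655.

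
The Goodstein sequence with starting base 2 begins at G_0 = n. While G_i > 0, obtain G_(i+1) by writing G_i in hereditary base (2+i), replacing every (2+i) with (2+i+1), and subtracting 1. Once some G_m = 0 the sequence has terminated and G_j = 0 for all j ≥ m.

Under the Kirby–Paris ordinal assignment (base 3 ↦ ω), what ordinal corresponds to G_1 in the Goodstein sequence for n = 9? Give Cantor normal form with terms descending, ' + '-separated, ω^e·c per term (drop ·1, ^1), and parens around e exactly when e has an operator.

9 —HB2→ 2^(2 + 1) + 1 —bump→ 3^(3 + 1) + 1 = 82 —(−1)→ 81
81 —HB3→ 3^(3 + 1) —bump→ 4^(4 + 1) = 1024 —(−1)→ 1023

ω^(ω + 1)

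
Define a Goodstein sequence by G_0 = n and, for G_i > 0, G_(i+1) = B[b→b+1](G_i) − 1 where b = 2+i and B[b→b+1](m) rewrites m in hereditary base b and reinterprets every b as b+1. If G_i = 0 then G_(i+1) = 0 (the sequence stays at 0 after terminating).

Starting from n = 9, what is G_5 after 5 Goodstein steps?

2471826

base 2: 9 = 2^(2 + 1) + 1; at 3: 3^(3 + 1) + 1 = 82; next = 81
base 3: 81 = 3^(3 + 1); at 4: 4^(4 + 1) = 1024; next = 1023
base 4: 1023 = 3·4^4 + 3·4^3 + 3·4^2 + 3·4 + 3; at 5: 3·5^5 + 3·5^3 + 3·5^2 + 3·5 + 3 = 9843; next = 9842
base 5: 9842 = 3·5^5 + 3·5^3 + 3·5^2 + 3·5 + 2; at 6: 3·6^6 + 3·6^3 + 3·6^2 + 3·6 + 2 = 140744; next = 140743
base 6: 140743 = 3·6^6 + 3·6^3 + 3·6^2 + 3·6 + 1; at 7: 3·7^7 + 3·7^3 + 3·7^2 + 3·7 + 1 = 2471827; next = 2471826
base 7: 2471826 = 3·7^7 + 3·7^3 + 3·7^2 + 3·7; at 8: 3·8^8 + 3·8^3 + 3·8^2 + 3·8 = 50333400; next = 50333399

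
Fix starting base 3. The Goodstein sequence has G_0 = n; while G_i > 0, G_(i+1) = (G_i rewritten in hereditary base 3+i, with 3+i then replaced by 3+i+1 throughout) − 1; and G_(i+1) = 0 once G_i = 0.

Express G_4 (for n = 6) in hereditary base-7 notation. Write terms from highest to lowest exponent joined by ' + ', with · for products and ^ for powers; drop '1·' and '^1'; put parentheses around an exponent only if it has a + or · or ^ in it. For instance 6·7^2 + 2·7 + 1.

base 3: 6 = 2·3; at 4: 2·4 = 8; next = 7
base 4: 7 = 4 + 3; at 5: 5 + 3 = 8; next = 7
base 5: 7 = 5 + 2; at 6: 6 + 2 = 8; next = 7
base 6: 7 = 6 + 1; at 7: 7 + 1 = 8; next = 7
base 7: 7 = 7; at 8: 8 = 8; next = 7

7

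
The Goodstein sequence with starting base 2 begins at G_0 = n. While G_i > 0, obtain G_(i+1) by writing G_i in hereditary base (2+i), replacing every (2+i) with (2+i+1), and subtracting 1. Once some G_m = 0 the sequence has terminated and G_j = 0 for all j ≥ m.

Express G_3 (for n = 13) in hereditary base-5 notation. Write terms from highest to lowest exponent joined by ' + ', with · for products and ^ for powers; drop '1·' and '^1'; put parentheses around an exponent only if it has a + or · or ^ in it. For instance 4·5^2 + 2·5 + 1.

G_0=13  [base 2] 2^(2 + 1) + 2^2 + 1  →[2↦3]→  3^(3 + 1) + 3^3 + 1 = 109  −1 ⇒ G_1=108
G_1=108  [base 3] 3^(3 + 1) + 3^3  →[3↦4]→  4^(4 + 1) + 4^4 = 1280  −1 ⇒ G_2=1279
G_2=1279  [base 4] 4^(4 + 1) + 3·4^3 + 3·4^2 + 3·4 + 3  →[4↦5]→  5^(5 + 1) + 3·5^3 + 3·5^2 + 3·5 + 3 = 16093  −1 ⇒ G_3=16092

5^(5 + 1) + 3·5^3 + 3·5^2 + 3·5 + 2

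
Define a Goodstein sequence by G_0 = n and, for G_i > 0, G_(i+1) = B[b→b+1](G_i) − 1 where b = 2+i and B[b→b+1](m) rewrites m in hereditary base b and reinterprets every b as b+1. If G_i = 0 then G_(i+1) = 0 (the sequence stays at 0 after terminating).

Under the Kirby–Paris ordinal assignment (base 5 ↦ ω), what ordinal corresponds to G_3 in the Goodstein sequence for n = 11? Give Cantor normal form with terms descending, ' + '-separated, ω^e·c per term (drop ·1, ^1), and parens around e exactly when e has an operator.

ω^(ω + 1) + 2

G_0 = 11. HB_2(11) = 2^(2 + 1) + 2 + 1. Bump = 85. G_1 = 84.
G_1 = 84. HB_3(84) = 3^(3 + 1) + 3. Bump = 1028. G_2 = 1027.
G_2 = 1027. HB_4(1027) = 4^(4 + 1) + 3. Bump = 15628. G_3 = 15627.
G_3 = 15627. HB_5(15627) = 5^(5 + 1) + 2. Bump = 279938. G_4 = 279937.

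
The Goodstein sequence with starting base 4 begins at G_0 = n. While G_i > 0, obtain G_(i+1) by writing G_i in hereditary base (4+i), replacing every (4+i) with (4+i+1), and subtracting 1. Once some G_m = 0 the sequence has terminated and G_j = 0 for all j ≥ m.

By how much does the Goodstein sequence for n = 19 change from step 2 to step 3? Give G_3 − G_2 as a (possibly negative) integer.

12

[0] 19 ≡ 4^2 + 3 (base 4). Lift 5: 28. −1: 27.
[1] 27 ≡ 5^2 + 2 (base 5). Lift 6: 38. −1: 37.
[2] 37 ≡ 6^2 + 1 (base 6). Lift 7: 50. −1: 49.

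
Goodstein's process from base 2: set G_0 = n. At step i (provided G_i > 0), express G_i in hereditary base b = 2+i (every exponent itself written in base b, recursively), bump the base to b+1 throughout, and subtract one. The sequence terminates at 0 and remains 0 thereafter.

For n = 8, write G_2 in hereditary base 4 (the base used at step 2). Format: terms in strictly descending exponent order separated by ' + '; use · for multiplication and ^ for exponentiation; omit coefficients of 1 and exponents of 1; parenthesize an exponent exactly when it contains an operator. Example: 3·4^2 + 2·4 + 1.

base 2: 8 = 2^(2 + 1); at 3: 3^(3 + 1) = 81; next = 80
base 3: 80 = 2·3^3 + 2·3^2 + 2·3 + 2; at 4: 2·4^4 + 2·4^2 + 2·4 + 2 = 554; next = 553
base 4: 553 = 2·4^4 + 2·4^2 + 2·4 + 1; at 5: 2·5^5 + 2·5^2 + 2·5 + 1 = 6311; next = 6310

2·4^4 + 2·4^2 + 2·4 + 1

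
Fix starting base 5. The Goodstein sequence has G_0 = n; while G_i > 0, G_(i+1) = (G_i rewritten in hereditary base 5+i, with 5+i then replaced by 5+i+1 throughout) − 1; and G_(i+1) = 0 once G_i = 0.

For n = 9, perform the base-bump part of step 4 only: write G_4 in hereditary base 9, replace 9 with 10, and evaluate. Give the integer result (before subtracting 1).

10

G_0=9  [base 5] 5 + 4  →[5↦6]→  6 + 4 = 10  −1 ⇒ G_1=9
G_1=9  [base 6] 6 + 3  →[6↦7]→  7 + 3 = 10  −1 ⇒ G_2=9
G_2=9  [base 7] 7 + 2  →[7↦8]→  8 + 2 = 10  −1 ⇒ G_3=9
G_3=9  [base 8] 8 + 1  →[8↦9]→  9 + 1 = 10  −1 ⇒ G_4=9
G_4=9  [base 9] 9  →[9↦10]→  10 = 10  −1 ⇒ G_5=9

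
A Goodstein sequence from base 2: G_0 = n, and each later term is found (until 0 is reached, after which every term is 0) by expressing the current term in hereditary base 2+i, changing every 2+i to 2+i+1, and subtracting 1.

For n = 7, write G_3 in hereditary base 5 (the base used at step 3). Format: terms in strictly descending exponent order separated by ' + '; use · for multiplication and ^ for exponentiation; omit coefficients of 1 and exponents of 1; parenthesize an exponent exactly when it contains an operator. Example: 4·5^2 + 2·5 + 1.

5^5 + 2

i=0: 7 = 2^2 + 2 + 1 (b=2); 2→3: 3^3 + 3 + 1 = 31; 31−1 = 30
i=1: 30 = 3^3 + 3 (b=3); 3→4: 4^4 + 4 = 260; 260−1 = 259
i=2: 259 = 4^4 + 3 (b=4); 4→5: 5^5 + 3 = 3128; 3128−1 = 3127
i=3: 3127 = 5^5 + 2 (b=5); 5→6: 6^6 + 2 = 46658; 46658−1 = 46657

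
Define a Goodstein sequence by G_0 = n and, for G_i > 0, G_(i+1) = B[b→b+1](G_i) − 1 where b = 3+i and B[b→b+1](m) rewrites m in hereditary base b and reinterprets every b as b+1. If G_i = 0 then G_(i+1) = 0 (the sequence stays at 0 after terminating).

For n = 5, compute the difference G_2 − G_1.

0

5 —HB3→ 3 + 2 —bump→ 4 + 2 = 6 —(−1)→ 5
5 —HB4→ 4 + 1 —bump→ 5 + 1 = 6 —(−1)→ 5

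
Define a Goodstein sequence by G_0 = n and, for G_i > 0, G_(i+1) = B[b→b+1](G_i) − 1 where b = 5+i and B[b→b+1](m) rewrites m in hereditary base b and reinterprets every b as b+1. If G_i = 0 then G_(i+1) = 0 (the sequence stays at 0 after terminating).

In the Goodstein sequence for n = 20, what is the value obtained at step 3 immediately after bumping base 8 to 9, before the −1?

30

(0) 20|_5 = 4·5 ↦ 4·6|_6 = 24 ⇒ 23
(1) 23|_6 = 3·6 + 5 ↦ 3·7 + 5|_7 = 26 ⇒ 25
(2) 25|_7 = 3·7 + 4 ↦ 3·8 + 4|_8 = 28 ⇒ 27
(3) 27|_8 = 3·8 + 3 ↦ 3·9 + 3|_9 = 30 ⇒ 29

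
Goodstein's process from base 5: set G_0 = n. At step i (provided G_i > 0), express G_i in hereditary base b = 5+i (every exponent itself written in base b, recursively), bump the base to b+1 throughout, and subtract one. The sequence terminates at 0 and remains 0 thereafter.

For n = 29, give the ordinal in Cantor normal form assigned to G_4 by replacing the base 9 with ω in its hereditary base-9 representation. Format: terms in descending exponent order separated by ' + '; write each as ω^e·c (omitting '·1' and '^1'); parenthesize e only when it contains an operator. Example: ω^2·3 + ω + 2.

ω^2

base 5: 29 = 5^2 + 4; at 6: 6^2 + 4 = 40; next = 39
base 6: 39 = 6^2 + 3; at 7: 7^2 + 3 = 52; next = 51
base 7: 51 = 7^2 + 2; at 8: 8^2 + 2 = 66; next = 65
base 8: 65 = 8^2 + 1; at 9: 9^2 + 1 = 82; next = 81
base 9: 81 = 9^2; at 10: 10^2 = 100; next = 99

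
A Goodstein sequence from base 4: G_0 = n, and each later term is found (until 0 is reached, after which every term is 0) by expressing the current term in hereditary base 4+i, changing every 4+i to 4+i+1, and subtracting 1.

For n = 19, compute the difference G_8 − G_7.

6

base 4: 19 = 4^2 + 3; at 5: 5^2 + 3 = 28; next = 27
base 5: 27 = 5^2 + 2; at 6: 6^2 + 2 = 38; next = 37
base 6: 37 = 6^2 + 1; at 7: 7^2 + 1 = 50; next = 49
base 7: 49 = 7^2; at 8: 8^2 = 64; next = 63
base 8: 63 = 7·8 + 7; at 9: 7·9 + 7 = 70; next = 69
base 9: 69 = 7·9 + 6; at 10: 7·10 + 6 = 76; next = 75
base 10: 75 = 7·10 + 5; at 11: 7·11 + 5 = 82; next = 81
base 11: 81 = 7·11 + 4; at 12: 7·12 + 4 = 88; next = 87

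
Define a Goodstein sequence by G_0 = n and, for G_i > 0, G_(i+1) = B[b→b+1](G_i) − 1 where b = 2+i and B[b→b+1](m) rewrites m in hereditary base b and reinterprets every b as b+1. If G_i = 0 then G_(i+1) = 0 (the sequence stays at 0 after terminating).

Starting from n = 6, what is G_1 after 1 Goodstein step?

29

G_0 = 6. HB_2(6) = 2^2 + 2. Bump = 30. G_1 = 29.
G_1 = 29. HB_3(29) = 3^3 + 2. Bump = 258. G_2 = 257.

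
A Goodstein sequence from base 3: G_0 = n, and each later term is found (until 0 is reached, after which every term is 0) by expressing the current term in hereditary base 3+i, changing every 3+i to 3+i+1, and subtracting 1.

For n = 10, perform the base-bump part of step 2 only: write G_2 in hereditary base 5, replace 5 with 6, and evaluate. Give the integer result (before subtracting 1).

28

(0) 10|_3 = 3^2 + 1 ↦ 4^2 + 1|_4 = 17 ⇒ 16
(1) 16|_4 = 4^2 ↦ 5^2|_5 = 25 ⇒ 24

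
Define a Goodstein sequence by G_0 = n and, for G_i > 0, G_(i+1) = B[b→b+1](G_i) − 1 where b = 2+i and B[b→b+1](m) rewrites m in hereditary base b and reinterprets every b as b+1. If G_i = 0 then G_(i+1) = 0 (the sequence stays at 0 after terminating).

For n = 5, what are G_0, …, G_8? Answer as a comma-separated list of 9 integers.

base 2: 5 = 2^2 + 1; at 3: 3^3 + 1 = 28; next = 27
base 3: 27 = 3^3; at 4: 4^4 = 256; next = 255
base 4: 255 = 3·4^3 + 3·4^2 + 3·4 + 3; at 5: 3·5^3 + 3·5^2 + 3·5 + 3 = 468; next = 467
base 5: 467 = 3·5^3 + 3·5^2 + 3·5 + 2; at 6: 3·6^3 + 3·6^2 + 3·6 + 2 = 776; next = 775
base 6: 775 = 3·6^3 + 3·6^2 + 3·6 + 1; at 7: 3·7^3 + 3·7^2 + 3·7 + 1 = 1198; next = 1197
base 7: 1197 = 3·7^3 + 3·7^2 + 3·7; at 8: 3·8^3 + 3·8^2 + 3·8 = 1752; next = 1751
base 8: 1751 = 3·8^3 + 3·8^2 + 2·8 + 7; at 9: 3·9^3 + 3·9^2 + 2·9 + 7 = 2455; next = 2454
base 9: 2454 = 3·9^3 + 3·9^2 + 2·9 + 6; at 10: 3·10^3 + 3·10^2 + 2·10 + 6 = 3326; next = 3325

5, 27, 255, 467, 775, 1197, 1751, 2454, 3325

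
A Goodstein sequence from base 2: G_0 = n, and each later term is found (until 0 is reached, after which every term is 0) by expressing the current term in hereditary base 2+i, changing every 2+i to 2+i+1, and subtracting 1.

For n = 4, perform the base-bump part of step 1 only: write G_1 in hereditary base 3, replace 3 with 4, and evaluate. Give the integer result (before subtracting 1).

42

i=0: 4 = 2^2 (b=2); 2→3: 3^3 = 27; 27−1 = 26
i=1: 26 = 2·3^2 + 2·3 + 2 (b=3); 3→4: 2·4^2 + 2·4 + 2 = 42; 42−1 = 41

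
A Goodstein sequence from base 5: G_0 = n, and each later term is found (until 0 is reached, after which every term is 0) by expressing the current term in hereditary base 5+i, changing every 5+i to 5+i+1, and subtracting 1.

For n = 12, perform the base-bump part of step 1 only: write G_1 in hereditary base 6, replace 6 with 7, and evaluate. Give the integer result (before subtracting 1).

15

step 0: 12 = 2·5 + 2; sub 6 for 5: 2·6 + 2; = 14; G_1 = 14−1 = 13
step 1: 13 = 2·6 + 1; sub 7 for 6: 2·7 + 1; = 15; G_2 = 15−1 = 14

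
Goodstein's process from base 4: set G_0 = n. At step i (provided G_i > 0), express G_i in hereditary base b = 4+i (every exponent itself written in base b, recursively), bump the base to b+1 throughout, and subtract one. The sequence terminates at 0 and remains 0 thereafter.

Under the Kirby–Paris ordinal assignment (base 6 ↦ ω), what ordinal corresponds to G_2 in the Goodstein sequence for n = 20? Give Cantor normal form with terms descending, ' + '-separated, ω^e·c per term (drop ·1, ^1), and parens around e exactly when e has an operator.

ω^2 + 3

[0] 20 ≡ 4^2 + 4 (base 4). Lift 5: 30. −1: 29.
[1] 29 ≡ 5^2 + 4 (base 5). Lift 6: 40. −1: 39.
[2] 39 ≡ 6^2 + 3 (base 6). Lift 7: 52. −1: 51.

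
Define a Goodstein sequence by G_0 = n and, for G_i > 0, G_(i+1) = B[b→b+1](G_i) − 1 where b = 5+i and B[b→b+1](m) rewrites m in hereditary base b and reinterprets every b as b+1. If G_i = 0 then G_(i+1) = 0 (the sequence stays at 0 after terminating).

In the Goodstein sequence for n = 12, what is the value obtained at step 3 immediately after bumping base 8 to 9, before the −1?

16

step 0: 12 = 2·5 + 2; sub 6 for 5: 2·6 + 2; = 14; G_1 = 14−1 = 13
step 1: 13 = 2·6 + 1; sub 7 for 6: 2·7 + 1; = 15; G_2 = 15−1 = 14
step 2: 14 = 2·7; sub 8 for 7: 2·8; = 16; G_3 = 16−1 = 15
step 3: 15 = 8 + 7; sub 9 for 8: 9 + 7; = 16; G_4 = 16−1 = 15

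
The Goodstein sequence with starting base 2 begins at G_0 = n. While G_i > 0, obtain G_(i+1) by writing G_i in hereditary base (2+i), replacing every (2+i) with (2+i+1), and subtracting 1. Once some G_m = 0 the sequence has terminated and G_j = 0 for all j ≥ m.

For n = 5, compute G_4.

5 —HB2→ 2^2 + 1 —bump→ 3^3 + 1 = 28 —(−1)→ 27
27 —HB3→ 3^3 —bump→ 4^4 = 256 —(−1)→ 255
255 —HB4→ 3·4^3 + 3·4^2 + 3·4 + 3 —bump→ 3·5^3 + 3·5^2 + 3·5 + 3 = 468 —(−1)→ 467
467 —HB5→ 3·5^3 + 3·5^2 + 3·5 + 2 —bump→ 3·6^3 + 3·6^2 + 3·6 + 2 = 776 —(−1)→ 775
775 —HB6→ 3·6^3 + 3·6^2 + 3·6 + 1 —bump→ 3·7^3 + 3·7^2 + 3·7 + 1 = 1198 —(−1)→ 1197

775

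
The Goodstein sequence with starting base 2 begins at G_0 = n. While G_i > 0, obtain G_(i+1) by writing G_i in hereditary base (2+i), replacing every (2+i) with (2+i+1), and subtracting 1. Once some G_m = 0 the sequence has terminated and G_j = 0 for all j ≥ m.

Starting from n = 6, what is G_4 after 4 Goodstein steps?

i=0: 6 = 2^2 + 2 (b=2); 2→3: 3^3 + 3 = 30; 30−1 = 29
i=1: 29 = 3^3 + 2 (b=3); 3→4: 4^4 + 2 = 258; 258−1 = 257
i=2: 257 = 4^4 + 1 (b=4); 4→5: 5^5 + 1 = 3126; 3126−1 = 3125
i=3: 3125 = 5^5 (b=5); 5→6: 6^6 = 46656; 46656−1 = 46655
i=4: 46655 = 5·6^5 + 5·6^4 + 5·6^3 + 5·6^2 + 5·6 + 5 (b=6); 6→7: 5·7^5 + 5·7^4 + 5·7^3 + 5·7^2 + 5·7 + 5 = 98040; 98040−1 = 98039

46655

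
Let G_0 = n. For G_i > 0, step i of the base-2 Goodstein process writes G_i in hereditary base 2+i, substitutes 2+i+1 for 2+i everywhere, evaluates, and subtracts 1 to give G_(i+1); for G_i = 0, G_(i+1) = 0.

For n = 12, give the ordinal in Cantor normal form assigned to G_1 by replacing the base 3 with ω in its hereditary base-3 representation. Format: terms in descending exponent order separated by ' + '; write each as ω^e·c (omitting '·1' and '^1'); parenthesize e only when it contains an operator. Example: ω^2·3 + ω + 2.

base 2: 12 = 2^(2 + 1) + 2^2; at 3: 3^(3 + 1) + 3^3 = 108; next = 107
base 3: 107 = 3^(3 + 1) + 2·3^2 + 2·3 + 2; at 4: 4^(4 + 1) + 2·4^2 + 2·4 + 2 = 1066; next = 1065

ω^(ω + 1) + ω^2·2 + ω·2 + 2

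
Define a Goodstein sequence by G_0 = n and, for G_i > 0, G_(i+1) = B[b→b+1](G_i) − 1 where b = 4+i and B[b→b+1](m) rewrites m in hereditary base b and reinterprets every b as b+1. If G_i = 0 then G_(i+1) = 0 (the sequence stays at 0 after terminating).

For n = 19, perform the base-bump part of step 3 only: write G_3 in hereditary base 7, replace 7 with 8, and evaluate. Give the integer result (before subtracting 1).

[0] 19 ≡ 4^2 + 3 (base 4). Lift 5: 28. −1: 27.
[1] 27 ≡ 5^2 + 2 (base 5). Lift 6: 38. −1: 37.
[2] 37 ≡ 6^2 + 1 (base 6). Lift 7: 50. −1: 49.

64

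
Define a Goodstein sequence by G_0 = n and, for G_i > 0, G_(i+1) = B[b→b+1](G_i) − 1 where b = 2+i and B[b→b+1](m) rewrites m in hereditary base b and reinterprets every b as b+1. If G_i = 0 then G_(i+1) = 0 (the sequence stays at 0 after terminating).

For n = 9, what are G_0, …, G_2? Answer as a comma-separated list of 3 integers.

9 —HB2→ 2^(2 + 1) + 1 —bump→ 3^(3 + 1) + 1 = 82 —(−1)→ 81
81 —HB3→ 3^(3 + 1) —bump→ 4^(4 + 1) = 1024 —(−1)→ 1023

9, 81, 1023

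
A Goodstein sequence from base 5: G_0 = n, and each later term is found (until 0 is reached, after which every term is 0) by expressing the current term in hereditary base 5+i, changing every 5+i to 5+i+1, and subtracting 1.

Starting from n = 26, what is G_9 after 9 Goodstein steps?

83

step 0: 26 = 5^2 + 1; sub 6 for 5: 6^2 + 1; = 37; G_1 = 37−1 = 36
step 1: 36 = 6^2; sub 7 for 6: 7^2; = 49; G_2 = 49−1 = 48
step 2: 48 = 6·7 + 6; sub 8 for 7: 6·8 + 6; = 54; G_3 = 54−1 = 53
step 3: 53 = 6·8 + 5; sub 9 for 8: 6·9 + 5; = 59; G_4 = 59−1 = 58
step 4: 58 = 6·9 + 4; sub 10 for 9: 6·10 + 4; = 64; G_5 = 64−1 = 63
step 5: 63 = 6·10 + 3; sub 11 for 10: 6·11 + 3; = 69; G_6 = 69−1 = 68
step 6: 68 = 6·11 + 2; sub 12 for 11: 6·12 + 2; = 74; G_7 = 74−1 = 73
step 7: 73 = 6·12 + 1; sub 13 for 12: 6·13 + 1; = 79; G_8 = 79−1 = 78
step 8: 78 = 6·13; sub 14 for 13: 6·14; = 84; G_9 = 84−1 = 83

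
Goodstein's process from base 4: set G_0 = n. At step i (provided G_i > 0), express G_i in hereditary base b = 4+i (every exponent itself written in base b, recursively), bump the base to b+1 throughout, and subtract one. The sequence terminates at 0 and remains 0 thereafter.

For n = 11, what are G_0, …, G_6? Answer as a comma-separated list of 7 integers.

11, 12, 13, 14, 15, 15, 15

(0) 11|_4 = 2·4 + 3 ↦ 2·5 + 3|_5 = 13 ⇒ 12
(1) 12|_5 = 2·5 + 2 ↦ 2·6 + 2|_6 = 14 ⇒ 13
(2) 13|_6 = 2·6 + 1 ↦ 2·7 + 1|_7 = 15 ⇒ 14
(3) 14|_7 = 2·7 ↦ 2·8|_8 = 16 ⇒ 15
(4) 15|_8 = 8 + 7 ↦ 9 + 7|_9 = 16 ⇒ 15
(5) 15|_9 = 9 + 6 ↦ 10 + 6|_10 = 16 ⇒ 15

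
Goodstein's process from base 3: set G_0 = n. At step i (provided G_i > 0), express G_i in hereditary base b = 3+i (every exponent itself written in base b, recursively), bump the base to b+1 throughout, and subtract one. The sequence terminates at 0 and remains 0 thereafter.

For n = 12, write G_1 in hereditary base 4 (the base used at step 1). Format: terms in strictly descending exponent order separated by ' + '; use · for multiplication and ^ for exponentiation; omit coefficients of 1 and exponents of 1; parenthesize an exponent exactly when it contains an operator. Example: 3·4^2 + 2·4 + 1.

base 3: 12 = 3^2 + 3; at 4: 4^2 + 4 = 20; next = 19
base 4: 19 = 4^2 + 3; at 5: 5^2 + 3 = 28; next = 27

4^2 + 3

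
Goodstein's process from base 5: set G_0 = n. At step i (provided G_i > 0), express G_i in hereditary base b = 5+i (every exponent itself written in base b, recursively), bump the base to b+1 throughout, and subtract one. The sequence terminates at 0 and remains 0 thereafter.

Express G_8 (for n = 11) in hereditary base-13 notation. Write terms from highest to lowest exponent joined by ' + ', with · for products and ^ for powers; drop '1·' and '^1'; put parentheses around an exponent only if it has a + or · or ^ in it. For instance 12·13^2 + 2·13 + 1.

13

step 0: 11 = 2·5 + 1; sub 6 for 5: 2·6 + 1; = 13; G_1 = 13−1 = 12
step 1: 12 = 2·6; sub 7 for 6: 2·7; = 14; G_2 = 14−1 = 13
step 2: 13 = 7 + 6; sub 8 for 7: 8 + 6; = 14; G_3 = 14−1 = 13
step 3: 13 = 8 + 5; sub 9 for 8: 9 + 5; = 14; G_4 = 14−1 = 13
step 4: 13 = 9 + 4; sub 10 for 9: 10 + 4; = 14; G_5 = 14−1 = 13
step 5: 13 = 10 + 3; sub 11 for 10: 11 + 3; = 14; G_6 = 14−1 = 13
step 6: 13 = 11 + 2; sub 12 for 11: 12 + 2; = 14; G_7 = 14−1 = 13
step 7: 13 = 12 + 1; sub 13 for 12: 13 + 1; = 14; G_8 = 14−1 = 13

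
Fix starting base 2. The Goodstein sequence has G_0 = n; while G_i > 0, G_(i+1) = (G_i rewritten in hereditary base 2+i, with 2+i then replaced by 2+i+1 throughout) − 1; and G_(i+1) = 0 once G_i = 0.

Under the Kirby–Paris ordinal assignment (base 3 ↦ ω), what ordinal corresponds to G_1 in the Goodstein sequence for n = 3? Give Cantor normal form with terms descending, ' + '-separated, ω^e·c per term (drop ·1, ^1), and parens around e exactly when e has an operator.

(0) 3|_2 = 2 + 1 ↦ 3 + 1|_3 = 4 ⇒ 3
(1) 3|_3 = 3 ↦ 4|_4 = 4 ⇒ 3

ω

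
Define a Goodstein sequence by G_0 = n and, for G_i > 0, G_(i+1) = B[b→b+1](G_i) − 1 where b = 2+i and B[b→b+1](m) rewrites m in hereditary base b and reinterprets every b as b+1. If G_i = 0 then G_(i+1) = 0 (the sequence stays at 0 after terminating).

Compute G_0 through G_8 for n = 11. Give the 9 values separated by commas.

(0) 11|_2 = 2^(2 + 1) + 2 + 1 ↦ 3^(3 + 1) + 3 + 1|_3 = 85 ⇒ 84
(1) 84|_3 = 3^(3 + 1) + 3 ↦ 4^(4 + 1) + 4|_4 = 1028 ⇒ 1027
(2) 1027|_4 = 4^(4 + 1) + 3 ↦ 5^(5 + 1) + 3|_5 = 15628 ⇒ 15627
(3) 15627|_5 = 5^(5 + 1) + 2 ↦ 6^(6 + 1) + 2|_6 = 279938 ⇒ 279937
(4) 279937|_6 = 6^(6 + 1) + 1 ↦ 7^(7 + 1) + 1|_7 = 5764802 ⇒ 5764801
(5) 5764801|_7 = 7^(7 + 1) ↦ 8^(8 + 1)|_8 = 134217728 ⇒ 134217727
(6) 134217727|_8 = 7·8^8 + 7·8^7 + 7·8^6 + 7·8^5 + 7·8^4 + 7·8^3 + 7·8^2 + 7·8 + 7 ↦ 7·9^9 + 7·9^7 + 7·9^6 + 7·9^5 + 7·9^4 + 7·9^3 + 7·9^2 + 7·9 + 7|_9 = 2749609303 ⇒ 2749609302
(7) 2749609302|_9 = 7·9^9 + 7·9^7 + 7·9^6 + 7·9^5 + 7·9^4 + 7·9^3 + 7·9^2 + 7·9 + 6 ↦ 7·10^10 + 7·10^7 + 7·10^6 + 7·10^5 + 7·10^4 + 7·10^3 + 7·10^2 + 7·10 + 6|_10 = 70077777776 ⇒ 70077777775

11, 84, 1027, 15627, 279937, 5764801, 134217727, 2749609302, 70077777775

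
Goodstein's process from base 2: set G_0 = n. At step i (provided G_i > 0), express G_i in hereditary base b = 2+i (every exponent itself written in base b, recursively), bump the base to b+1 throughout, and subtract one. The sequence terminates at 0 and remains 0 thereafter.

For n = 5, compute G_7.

2454

[0] 5 ≡ 2^2 + 1 (base 2). Lift 3: 28. −1: 27.
[1] 27 ≡ 3^3 (base 3). Lift 4: 256. −1: 255.
[2] 255 ≡ 3·4^3 + 3·4^2 + 3·4 + 3 (base 4). Lift 5: 468. −1: 467.
[3] 467 ≡ 3·5^3 + 3·5^2 + 3·5 + 2 (base 5). Lift 6: 776. −1: 775.
[4] 775 ≡ 3·6^3 + 3·6^2 + 3·6 + 1 (base 6). Lift 7: 1198. −1: 1197.
[5] 1197 ≡ 3·7^3 + 3·7^2 + 3·7 (base 7). Lift 8: 1752. −1: 1751.
[6] 1751 ≡ 3·8^3 + 3·8^2 + 2·8 + 7 (base 8). Lift 9: 2455. −1: 2454.
[7] 2454 ≡ 3·9^3 + 3·9^2 + 2·9 + 6 (base 9). Lift 10: 3326. −1: 3325.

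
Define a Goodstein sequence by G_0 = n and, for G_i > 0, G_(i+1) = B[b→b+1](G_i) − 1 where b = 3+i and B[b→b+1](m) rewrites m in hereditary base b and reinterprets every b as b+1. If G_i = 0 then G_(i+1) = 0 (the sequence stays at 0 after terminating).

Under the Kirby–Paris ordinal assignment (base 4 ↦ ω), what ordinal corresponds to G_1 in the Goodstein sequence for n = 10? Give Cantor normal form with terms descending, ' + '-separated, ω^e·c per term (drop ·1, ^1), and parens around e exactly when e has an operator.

10 —HB3→ 3^2 + 1 —bump→ 4^2 + 1 = 17 —(−1)→ 16
16 —HB4→ 4^2 —bump→ 5^2 = 25 —(−1)→ 24

ω^2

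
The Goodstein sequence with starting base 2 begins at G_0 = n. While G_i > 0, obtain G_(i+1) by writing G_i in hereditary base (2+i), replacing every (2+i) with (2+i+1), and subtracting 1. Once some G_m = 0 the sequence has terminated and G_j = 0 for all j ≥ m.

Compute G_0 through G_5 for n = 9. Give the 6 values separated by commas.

G_0=9  [base 2] 2^(2 + 1) + 1  →[2↦3]→  3^(3 + 1) + 1 = 82  −1 ⇒ G_1=81
G_1=81  [base 3] 3^(3 + 1)  →[3↦4]→  4^(4 + 1) = 1024  −1 ⇒ G_2=1023
G_2=1023  [base 4] 3·4^4 + 3·4^3 + 3·4^2 + 3·4 + 3  →[4↦5]→  3·5^5 + 3·5^3 + 3·5^2 + 3·5 + 3 = 9843  −1 ⇒ G_3=9842
G_3=9842  [base 5] 3·5^5 + 3·5^3 + 3·5^2 + 3·5 + 2  →[5↦6]→  3·6^6 + 3·6^3 + 3·6^2 + 3·6 + 2 = 140744  −1 ⇒ G_4=140743
G_4=140743  [base 6] 3·6^6 + 3·6^3 + 3·6^2 + 3·6 + 1  →[6↦7]→  3·7^7 + 3·7^3 + 3·7^2 + 3·7 + 1 = 2471827  −1 ⇒ G_5=2471826

9, 81, 1023, 9842, 140743, 2471826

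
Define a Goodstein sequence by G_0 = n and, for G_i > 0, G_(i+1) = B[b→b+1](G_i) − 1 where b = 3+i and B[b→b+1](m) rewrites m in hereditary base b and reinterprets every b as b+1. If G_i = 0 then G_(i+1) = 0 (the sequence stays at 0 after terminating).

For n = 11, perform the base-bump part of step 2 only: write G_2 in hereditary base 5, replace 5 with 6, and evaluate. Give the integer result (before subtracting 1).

36

i=0: 11 = 3^2 + 2 (b=3); 3→4: 4^2 + 2 = 18; 18−1 = 17
i=1: 17 = 4^2 + 1 (b=4); 4→5: 5^2 + 1 = 26; 26−1 = 25
i=2: 25 = 5^2 (b=5); 5→6: 6^2 = 36; 36−1 = 35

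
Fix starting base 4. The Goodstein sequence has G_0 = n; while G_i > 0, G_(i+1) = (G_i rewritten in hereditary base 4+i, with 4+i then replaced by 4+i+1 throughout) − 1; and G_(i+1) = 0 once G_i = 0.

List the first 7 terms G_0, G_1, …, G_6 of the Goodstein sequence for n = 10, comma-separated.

10, 11, 12, 13, 13, 13, 13

base 4: 10 = 2·4 + 2; at 5: 2·5 + 2 = 12; next = 11
base 5: 11 = 2·5 + 1; at 6: 2·6 + 1 = 13; next = 12
base 6: 12 = 2·6; at 7: 2·7 = 14; next = 13
base 7: 13 = 7 + 6; at 8: 8 + 6 = 14; next = 13
base 8: 13 = 8 + 5; at 9: 9 + 5 = 14; next = 13
base 9: 13 = 9 + 4; at 10: 10 + 4 = 14; next = 13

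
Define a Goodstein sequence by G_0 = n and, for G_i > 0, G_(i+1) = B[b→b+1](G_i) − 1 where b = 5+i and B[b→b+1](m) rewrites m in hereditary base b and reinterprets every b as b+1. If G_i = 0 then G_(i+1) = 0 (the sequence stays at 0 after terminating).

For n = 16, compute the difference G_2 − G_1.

2

(0) 16|_5 = 3·5 + 1 ↦ 3·6 + 1|_6 = 19 ⇒ 18
(1) 18|_6 = 3·6 ↦ 3·7|_7 = 21 ⇒ 20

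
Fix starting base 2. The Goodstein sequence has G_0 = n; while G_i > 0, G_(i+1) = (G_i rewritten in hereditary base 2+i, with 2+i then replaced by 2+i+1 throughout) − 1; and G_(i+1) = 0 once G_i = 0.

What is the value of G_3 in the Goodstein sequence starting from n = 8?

6310

[0] 8 ≡ 2^(2 + 1) (base 2). Lift 3: 81. −1: 80.
[1] 80 ≡ 2·3^3 + 2·3^2 + 2·3 + 2 (base 3). Lift 4: 554. −1: 553.
[2] 553 ≡ 2·4^4 + 2·4^2 + 2·4 + 1 (base 4). Lift 5: 6311. −1: 6310.
[3] 6310 ≡ 2·5^5 + 2·5^2 + 2·5 (base 5). Lift 6: 93396. −1: 93395.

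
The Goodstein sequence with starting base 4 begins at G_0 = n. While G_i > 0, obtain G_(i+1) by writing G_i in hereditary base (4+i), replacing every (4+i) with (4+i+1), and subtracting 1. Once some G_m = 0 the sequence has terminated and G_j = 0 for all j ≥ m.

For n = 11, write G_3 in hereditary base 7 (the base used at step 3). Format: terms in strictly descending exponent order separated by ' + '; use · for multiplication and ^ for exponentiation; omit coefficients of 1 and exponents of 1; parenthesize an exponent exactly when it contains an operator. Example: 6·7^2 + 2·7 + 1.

2·7

[0] 11 ≡ 2·4 + 3 (base 4). Lift 5: 13. −1: 12.
[1] 12 ≡ 2·5 + 2 (base 5). Lift 6: 14. −1: 13.
[2] 13 ≡ 2·6 + 1 (base 6). Lift 7: 15. −1: 14.
[3] 14 ≡ 2·7 (base 7). Lift 8: 16. −1: 15.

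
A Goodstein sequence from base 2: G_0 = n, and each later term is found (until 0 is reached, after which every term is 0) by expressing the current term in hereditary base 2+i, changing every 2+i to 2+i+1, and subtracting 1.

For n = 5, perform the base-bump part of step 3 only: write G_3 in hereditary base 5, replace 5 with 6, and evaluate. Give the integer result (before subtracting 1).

776

(0) 5|_2 = 2^2 + 1 ↦ 3^3 + 1|_3 = 28 ⇒ 27
(1) 27|_3 = 3^3 ↦ 4^4|_4 = 256 ⇒ 255
(2) 255|_4 = 3·4^3 + 3·4^2 + 3·4 + 3 ↦ 3·5^3 + 3·5^2 + 3·5 + 3|_5 = 468 ⇒ 467
(3) 467|_5 = 3·5^3 + 3·5^2 + 3·5 + 2 ↦ 3·6^3 + 3·6^2 + 3·6 + 2|_6 = 776 ⇒ 775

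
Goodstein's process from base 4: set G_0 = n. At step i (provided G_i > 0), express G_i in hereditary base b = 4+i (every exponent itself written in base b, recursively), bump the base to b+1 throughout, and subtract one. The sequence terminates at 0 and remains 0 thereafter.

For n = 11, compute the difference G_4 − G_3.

1

G_0 = 11. HB_4(11) = 2·4 + 3. Bump = 13. G_1 = 12.
G_1 = 12. HB_5(12) = 2·5 + 2. Bump = 14. G_2 = 13.
G_2 = 13. HB_6(13) = 2·6 + 1. Bump = 15. G_3 = 14.
G_3 = 14. HB_7(14) = 2·7. Bump = 16. G_4 = 15.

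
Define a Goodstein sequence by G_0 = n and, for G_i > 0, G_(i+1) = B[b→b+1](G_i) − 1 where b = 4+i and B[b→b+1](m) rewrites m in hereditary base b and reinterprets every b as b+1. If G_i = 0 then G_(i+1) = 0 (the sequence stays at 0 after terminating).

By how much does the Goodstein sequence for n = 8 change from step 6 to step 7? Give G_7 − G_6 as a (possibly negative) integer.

i=0: 8 = 2·4 (b=4); 4→5: 2·5 = 10; 10−1 = 9
i=1: 9 = 5 + 4 (b=5); 5→6: 6 + 4 = 10; 10−1 = 9
i=2: 9 = 6 + 3 (b=6); 6→7: 7 + 3 = 10; 10−1 = 9
i=3: 9 = 7 + 2 (b=7); 7→8: 8 + 2 = 10; 10−1 = 9
i=4: 9 = 8 + 1 (b=8); 8→9: 9 + 1 = 10; 10−1 = 9
i=5: 9 = 9 (b=9); 9→10: 10 = 10; 10−1 = 9
i=6: 9 = 9 (b=10); 10→11: 9 = 9; 9−1 = 8

-1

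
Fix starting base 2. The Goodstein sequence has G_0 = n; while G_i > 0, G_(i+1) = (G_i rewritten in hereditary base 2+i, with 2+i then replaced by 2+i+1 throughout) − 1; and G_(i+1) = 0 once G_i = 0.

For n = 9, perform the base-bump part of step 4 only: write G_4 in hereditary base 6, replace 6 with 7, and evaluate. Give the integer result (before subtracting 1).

2471827

G_0 = 9. HB_2(9) = 2^(2 + 1) + 1. Bump = 82. G_1 = 81.
G_1 = 81. HB_3(81) = 3^(3 + 1). Bump = 1024. G_2 = 1023.
G_2 = 1023. HB_4(1023) = 3·4^4 + 3·4^3 + 3·4^2 + 3·4 + 3. Bump = 9843. G_3 = 9842.
G_3 = 9842. HB_5(9842) = 3·5^5 + 3·5^3 + 3·5^2 + 3·5 + 2. Bump = 140744. G_4 = 140743.
G_4 = 140743. HB_6(140743) = 3·6^6 + 3·6^3 + 3·6^2 + 3·6 + 1. Bump = 2471827. G_5 = 2471826.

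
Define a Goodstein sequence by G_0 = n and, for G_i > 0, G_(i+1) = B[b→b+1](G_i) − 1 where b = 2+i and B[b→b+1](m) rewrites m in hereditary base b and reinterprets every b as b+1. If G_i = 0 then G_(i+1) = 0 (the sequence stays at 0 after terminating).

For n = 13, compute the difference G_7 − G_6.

3352567376

13 —HB2→ 2^(2 + 1) + 2^2 + 1 —bump→ 3^(3 + 1) + 3^3 + 1 = 109 —(−1)→ 108
108 —HB3→ 3^(3 + 1) + 3^3 —bump→ 4^(4 + 1) + 4^4 = 1280 —(−1)→ 1279
1279 —HB4→ 4^(4 + 1) + 3·4^3 + 3·4^2 + 3·4 + 3 —bump→ 5^(5 + 1) + 3·5^3 + 3·5^2 + 3·5 + 3 = 16093 —(−1)→ 16092
16092 —HB5→ 5^(5 + 1) + 3·5^3 + 3·5^2 + 3·5 + 2 —bump→ 6^(6 + 1) + 3·6^3 + 3·6^2 + 3·6 + 2 = 280712 —(−1)→ 280711
280711 —HB6→ 6^(6 + 1) + 3·6^3 + 3·6^2 + 3·6 + 1 —bump→ 7^(7 + 1) + 3·7^3 + 3·7^2 + 3·7 + 1 = 5765999 —(−1)→ 5765998
5765998 —HB7→ 7^(7 + 1) + 3·7^3 + 3·7^2 + 3·7 —bump→ 8^(8 + 1) + 3·8^3 + 3·8^2 + 3·8 = 134219480 —(−1)→ 134219479
134219479 —HB8→ 8^(8 + 1) + 3·8^3 + 3·8^2 + 2·8 + 7 —bump→ 9^(9 + 1) + 3·9^3 + 3·9^2 + 2·9 + 7 = 3486786856 —(−1)→ 3486786855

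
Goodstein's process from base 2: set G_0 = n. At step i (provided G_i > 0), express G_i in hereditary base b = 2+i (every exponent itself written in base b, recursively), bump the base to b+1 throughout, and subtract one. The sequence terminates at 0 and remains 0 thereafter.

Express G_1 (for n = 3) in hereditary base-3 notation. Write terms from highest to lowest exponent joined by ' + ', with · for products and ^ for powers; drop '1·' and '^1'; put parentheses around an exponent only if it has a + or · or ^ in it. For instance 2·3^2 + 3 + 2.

[0] 3 ≡ 2 + 1 (base 2). Lift 3: 4. −1: 3.
[1] 3 ≡ 3 (base 3). Lift 4: 4. −1: 3.

3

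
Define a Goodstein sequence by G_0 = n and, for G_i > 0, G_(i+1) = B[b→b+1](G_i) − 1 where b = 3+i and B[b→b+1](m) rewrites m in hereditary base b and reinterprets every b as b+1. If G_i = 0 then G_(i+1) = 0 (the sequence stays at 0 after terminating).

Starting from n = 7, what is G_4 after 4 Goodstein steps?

[0] 7 ≡ 2·3 + 1 (base 3). Lift 4: 9. −1: 8.
[1] 8 ≡ 2·4 (base 4). Lift 5: 10. −1: 9.
[2] 9 ≡ 5 + 4 (base 5). Lift 6: 10. −1: 9.
[3] 9 ≡ 6 + 3 (base 6). Lift 7: 10. −1: 9.
[4] 9 ≡ 7 + 2 (base 7). Lift 8: 10. −1: 9.

9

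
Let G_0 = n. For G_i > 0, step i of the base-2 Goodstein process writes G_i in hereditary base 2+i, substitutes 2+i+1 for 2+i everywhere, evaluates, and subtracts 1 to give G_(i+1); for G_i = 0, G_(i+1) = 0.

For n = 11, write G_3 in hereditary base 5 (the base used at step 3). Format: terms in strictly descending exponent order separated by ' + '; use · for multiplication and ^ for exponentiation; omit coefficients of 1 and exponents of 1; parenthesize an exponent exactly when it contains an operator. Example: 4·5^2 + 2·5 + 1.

step 0: 11 = 2^(2 + 1) + 2 + 1; sub 3 for 2: 3^(3 + 1) + 3 + 1; = 85; G_1 = 85−1 = 84
step 1: 84 = 3^(3 + 1) + 3; sub 4 for 3: 4^(4 + 1) + 4; = 1028; G_2 = 1028−1 = 1027
step 2: 1027 = 4^(4 + 1) + 3; sub 5 for 4: 5^(5 + 1) + 3; = 15628; G_3 = 15628−1 = 15627
step 3: 15627 = 5^(5 + 1) + 2; sub 6 for 5: 6^(6 + 1) + 2; = 279938; G_4 = 279938−1 = 279937

5^(5 + 1) + 2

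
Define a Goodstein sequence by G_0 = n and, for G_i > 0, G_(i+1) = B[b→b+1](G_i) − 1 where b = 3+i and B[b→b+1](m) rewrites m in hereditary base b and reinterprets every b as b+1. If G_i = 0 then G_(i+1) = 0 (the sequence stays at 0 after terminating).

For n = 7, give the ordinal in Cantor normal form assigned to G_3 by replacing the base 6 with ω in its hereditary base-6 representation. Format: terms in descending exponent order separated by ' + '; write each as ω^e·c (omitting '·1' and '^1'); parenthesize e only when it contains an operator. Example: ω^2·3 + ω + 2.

ω + 3

G_0 = 7. HB_3(7) = 2·3 + 1. Bump = 9. G_1 = 8.
G_1 = 8. HB_4(8) = 2·4. Bump = 10. G_2 = 9.
G_2 = 9. HB_5(9) = 5 + 4. Bump = 10. G_3 = 9.
G_3 = 9. HB_6(9) = 6 + 3. Bump = 10. G_4 = 9.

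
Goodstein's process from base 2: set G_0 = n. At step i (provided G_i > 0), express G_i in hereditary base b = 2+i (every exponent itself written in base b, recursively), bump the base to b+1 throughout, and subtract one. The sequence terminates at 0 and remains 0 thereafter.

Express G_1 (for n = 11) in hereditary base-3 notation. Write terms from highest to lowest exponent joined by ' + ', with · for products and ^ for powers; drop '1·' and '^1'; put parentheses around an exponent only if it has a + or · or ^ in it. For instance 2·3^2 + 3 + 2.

(0) 11|_2 = 2^(2 + 1) + 2 + 1 ↦ 3^(3 + 1) + 3 + 1|_3 = 85 ⇒ 84
(1) 84|_3 = 3^(3 + 1) + 3 ↦ 4^(4 + 1) + 4|_4 = 1028 ⇒ 1027

3^(3 + 1) + 3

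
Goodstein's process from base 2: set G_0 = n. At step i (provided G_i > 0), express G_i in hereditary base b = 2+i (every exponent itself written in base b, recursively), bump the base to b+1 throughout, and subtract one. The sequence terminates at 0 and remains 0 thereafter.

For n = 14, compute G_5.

i=0: 14 = 2^(2 + 1) + 2^2 + 2 (b=2); 2→3: 3^(3 + 1) + 3^3 + 3 = 111; 111−1 = 110
i=1: 110 = 3^(3 + 1) + 3^3 + 2 (b=3); 3→4: 4^(4 + 1) + 4^4 + 2 = 1282; 1282−1 = 1281
i=2: 1281 = 4^(4 + 1) + 4^4 + 1 (b=4); 4→5: 5^(5 + 1) + 5^5 + 1 = 18751; 18751−1 = 18750
i=3: 18750 = 5^(5 + 1) + 5^5 (b=5); 5→6: 6^(6 + 1) + 6^6 = 326592; 326592−1 = 326591
i=4: 326591 = 6^(6 + 1) + 5·6^5 + 5·6^4 + 5·6^3 + 5·6^2 + 5·6 + 5 (b=6); 6→7: 7^(7 + 1) + 5·7^5 + 5·7^4 + 5·7^3 + 5·7^2 + 5·7 + 5 = 5862841; 5862841−1 = 5862840

5862840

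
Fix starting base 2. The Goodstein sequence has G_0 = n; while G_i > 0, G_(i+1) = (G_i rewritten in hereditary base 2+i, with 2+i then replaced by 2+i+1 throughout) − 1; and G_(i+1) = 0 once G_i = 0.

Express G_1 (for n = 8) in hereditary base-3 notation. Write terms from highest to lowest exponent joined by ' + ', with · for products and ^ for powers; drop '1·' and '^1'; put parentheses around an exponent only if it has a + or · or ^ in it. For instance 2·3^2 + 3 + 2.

G_0 = 8. HB_2(8) = 2^(2 + 1). Bump = 81. G_1 = 80.
G_1 = 80. HB_3(80) = 2·3^3 + 2·3^2 + 2·3 + 2. Bump = 554. G_2 = 553.

2·3^3 + 2·3^2 + 2·3 + 2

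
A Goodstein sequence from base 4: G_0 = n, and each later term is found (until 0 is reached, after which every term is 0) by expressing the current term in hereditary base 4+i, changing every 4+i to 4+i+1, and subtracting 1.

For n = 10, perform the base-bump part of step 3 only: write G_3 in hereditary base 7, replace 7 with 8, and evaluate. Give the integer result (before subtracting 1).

14

[0] 10 ≡ 2·4 + 2 (base 4). Lift 5: 12. −1: 11.
[1] 11 ≡ 2·5 + 1 (base 5). Lift 6: 13. −1: 12.
[2] 12 ≡ 2·6 (base 6). Lift 7: 14. −1: 13.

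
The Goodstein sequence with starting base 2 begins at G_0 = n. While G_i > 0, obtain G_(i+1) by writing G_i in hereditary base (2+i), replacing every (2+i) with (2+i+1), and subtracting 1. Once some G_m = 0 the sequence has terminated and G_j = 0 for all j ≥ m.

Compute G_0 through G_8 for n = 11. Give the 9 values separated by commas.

base 2: 11 = 2^(2 + 1) + 2 + 1; at 3: 3^(3 + 1) + 3 + 1 = 85; next = 84
base 3: 84 = 3^(3 + 1) + 3; at 4: 4^(4 + 1) + 4 = 1028; next = 1027
base 4: 1027 = 4^(4 + 1) + 3; at 5: 5^(5 + 1) + 3 = 15628; next = 15627
base 5: 15627 = 5^(5 + 1) + 2; at 6: 6^(6 + 1) + 2 = 279938; next = 279937
base 6: 279937 = 6^(6 + 1) + 1; at 7: 7^(7 + 1) + 1 = 5764802; next = 5764801
base 7: 5764801 = 7^(7 + 1); at 8: 8^(8 + 1) = 134217728; next = 134217727
base 8: 134217727 = 7·8^8 + 7·8^7 + 7·8^6 + 7·8^5 + 7·8^4 + 7·8^3 + 7·8^2 + 7·8 + 7; at 9: 7·9^9 + 7·9^7 + 7·9^6 + 7·9^5 + 7·9^4 + 7·9^3 + 7·9^2 + 7·9 + 7 = 2749609303; next = 2749609302
base 9: 2749609302 = 7·9^9 + 7·9^7 + 7·9^6 + 7·9^5 + 7·9^4 + 7·9^3 + 7·9^2 + 7·9 + 6; at 10: 7·10^10 + 7·10^7 + 7·10^6 + 7·10^5 + 7·10^4 + 7·10^3 + 7·10^2 + 7·10 + 6 = 70077777776; next = 70077777775

11, 84, 1027, 15627, 279937, 5764801, 134217727, 2749609302, 70077777775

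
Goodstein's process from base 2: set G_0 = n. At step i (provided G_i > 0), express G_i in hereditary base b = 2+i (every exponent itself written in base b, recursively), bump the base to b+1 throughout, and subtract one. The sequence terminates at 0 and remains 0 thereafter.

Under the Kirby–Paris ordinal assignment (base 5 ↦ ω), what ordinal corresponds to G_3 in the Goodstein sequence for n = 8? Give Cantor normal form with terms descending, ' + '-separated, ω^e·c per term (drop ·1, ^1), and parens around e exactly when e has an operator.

G_0 = 8. HB_2(8) = 2^(2 + 1). Bump = 81. G_1 = 80.
G_1 = 80. HB_3(80) = 2·3^3 + 2·3^2 + 2·3 + 2. Bump = 554. G_2 = 553.
G_2 = 553. HB_4(553) = 2·4^4 + 2·4^2 + 2·4 + 1. Bump = 6311. G_3 = 6310.
G_3 = 6310. HB_5(6310) = 2·5^5 + 2·5^2 + 2·5. Bump = 93396. G_4 = 93395.

ω^ω·2 + ω^2·2 + ω·2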